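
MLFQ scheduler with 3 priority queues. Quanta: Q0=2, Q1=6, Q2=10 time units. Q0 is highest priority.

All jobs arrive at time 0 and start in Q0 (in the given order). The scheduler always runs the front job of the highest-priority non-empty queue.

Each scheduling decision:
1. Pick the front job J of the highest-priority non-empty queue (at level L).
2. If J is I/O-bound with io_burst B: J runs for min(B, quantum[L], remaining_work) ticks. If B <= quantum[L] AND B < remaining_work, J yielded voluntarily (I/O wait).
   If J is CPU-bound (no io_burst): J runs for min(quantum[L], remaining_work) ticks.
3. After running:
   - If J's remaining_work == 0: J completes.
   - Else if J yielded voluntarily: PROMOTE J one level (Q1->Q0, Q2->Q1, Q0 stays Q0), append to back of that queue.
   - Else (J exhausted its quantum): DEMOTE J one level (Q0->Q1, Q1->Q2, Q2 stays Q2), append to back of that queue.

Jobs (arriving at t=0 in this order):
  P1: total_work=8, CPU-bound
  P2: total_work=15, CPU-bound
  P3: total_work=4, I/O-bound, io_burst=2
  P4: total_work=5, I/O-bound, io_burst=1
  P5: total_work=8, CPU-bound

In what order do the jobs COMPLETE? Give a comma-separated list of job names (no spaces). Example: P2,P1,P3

Answer: P3,P4,P1,P5,P2

Derivation:
t=0-2: P1@Q0 runs 2, rem=6, quantum used, demote→Q1. Q0=[P2,P3,P4,P5] Q1=[P1] Q2=[]
t=2-4: P2@Q0 runs 2, rem=13, quantum used, demote→Q1. Q0=[P3,P4,P5] Q1=[P1,P2] Q2=[]
t=4-6: P3@Q0 runs 2, rem=2, I/O yield, promote→Q0. Q0=[P4,P5,P3] Q1=[P1,P2] Q2=[]
t=6-7: P4@Q0 runs 1, rem=4, I/O yield, promote→Q0. Q0=[P5,P3,P4] Q1=[P1,P2] Q2=[]
t=7-9: P5@Q0 runs 2, rem=6, quantum used, demote→Q1. Q0=[P3,P4] Q1=[P1,P2,P5] Q2=[]
t=9-11: P3@Q0 runs 2, rem=0, completes. Q0=[P4] Q1=[P1,P2,P5] Q2=[]
t=11-12: P4@Q0 runs 1, rem=3, I/O yield, promote→Q0. Q0=[P4] Q1=[P1,P2,P5] Q2=[]
t=12-13: P4@Q0 runs 1, rem=2, I/O yield, promote→Q0. Q0=[P4] Q1=[P1,P2,P5] Q2=[]
t=13-14: P4@Q0 runs 1, rem=1, I/O yield, promote→Q0. Q0=[P4] Q1=[P1,P2,P5] Q2=[]
t=14-15: P4@Q0 runs 1, rem=0, completes. Q0=[] Q1=[P1,P2,P5] Q2=[]
t=15-21: P1@Q1 runs 6, rem=0, completes. Q0=[] Q1=[P2,P5] Q2=[]
t=21-27: P2@Q1 runs 6, rem=7, quantum used, demote→Q2. Q0=[] Q1=[P5] Q2=[P2]
t=27-33: P5@Q1 runs 6, rem=0, completes. Q0=[] Q1=[] Q2=[P2]
t=33-40: P2@Q2 runs 7, rem=0, completes. Q0=[] Q1=[] Q2=[]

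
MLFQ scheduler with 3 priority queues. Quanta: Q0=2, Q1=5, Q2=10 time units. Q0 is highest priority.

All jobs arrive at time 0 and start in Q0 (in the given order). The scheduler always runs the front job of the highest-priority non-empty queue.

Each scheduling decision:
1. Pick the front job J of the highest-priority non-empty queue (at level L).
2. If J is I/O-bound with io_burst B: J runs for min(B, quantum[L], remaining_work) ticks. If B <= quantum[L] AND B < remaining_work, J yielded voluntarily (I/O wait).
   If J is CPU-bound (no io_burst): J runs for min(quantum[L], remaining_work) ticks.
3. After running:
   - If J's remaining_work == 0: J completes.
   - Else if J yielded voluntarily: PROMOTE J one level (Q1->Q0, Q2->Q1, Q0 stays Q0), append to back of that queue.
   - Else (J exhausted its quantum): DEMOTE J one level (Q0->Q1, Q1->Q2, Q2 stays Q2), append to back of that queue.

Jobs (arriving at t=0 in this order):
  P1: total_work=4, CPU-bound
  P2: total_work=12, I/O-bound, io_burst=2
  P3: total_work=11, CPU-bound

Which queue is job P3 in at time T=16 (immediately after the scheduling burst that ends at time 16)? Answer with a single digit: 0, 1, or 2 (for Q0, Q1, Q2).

Answer: 1

Derivation:
t=0-2: P1@Q0 runs 2, rem=2, quantum used, demote→Q1. Q0=[P2,P3] Q1=[P1] Q2=[]
t=2-4: P2@Q0 runs 2, rem=10, I/O yield, promote→Q0. Q0=[P3,P2] Q1=[P1] Q2=[]
t=4-6: P3@Q0 runs 2, rem=9, quantum used, demote→Q1. Q0=[P2] Q1=[P1,P3] Q2=[]
t=6-8: P2@Q0 runs 2, rem=8, I/O yield, promote→Q0. Q0=[P2] Q1=[P1,P3] Q2=[]
t=8-10: P2@Q0 runs 2, rem=6, I/O yield, promote→Q0. Q0=[P2] Q1=[P1,P3] Q2=[]
t=10-12: P2@Q0 runs 2, rem=4, I/O yield, promote→Q0. Q0=[P2] Q1=[P1,P3] Q2=[]
t=12-14: P2@Q0 runs 2, rem=2, I/O yield, promote→Q0. Q0=[P2] Q1=[P1,P3] Q2=[]
t=14-16: P2@Q0 runs 2, rem=0, completes. Q0=[] Q1=[P1,P3] Q2=[]
t=16-18: P1@Q1 runs 2, rem=0, completes. Q0=[] Q1=[P3] Q2=[]
t=18-23: P3@Q1 runs 5, rem=4, quantum used, demote→Q2. Q0=[] Q1=[] Q2=[P3]
t=23-27: P3@Q2 runs 4, rem=0, completes. Q0=[] Q1=[] Q2=[]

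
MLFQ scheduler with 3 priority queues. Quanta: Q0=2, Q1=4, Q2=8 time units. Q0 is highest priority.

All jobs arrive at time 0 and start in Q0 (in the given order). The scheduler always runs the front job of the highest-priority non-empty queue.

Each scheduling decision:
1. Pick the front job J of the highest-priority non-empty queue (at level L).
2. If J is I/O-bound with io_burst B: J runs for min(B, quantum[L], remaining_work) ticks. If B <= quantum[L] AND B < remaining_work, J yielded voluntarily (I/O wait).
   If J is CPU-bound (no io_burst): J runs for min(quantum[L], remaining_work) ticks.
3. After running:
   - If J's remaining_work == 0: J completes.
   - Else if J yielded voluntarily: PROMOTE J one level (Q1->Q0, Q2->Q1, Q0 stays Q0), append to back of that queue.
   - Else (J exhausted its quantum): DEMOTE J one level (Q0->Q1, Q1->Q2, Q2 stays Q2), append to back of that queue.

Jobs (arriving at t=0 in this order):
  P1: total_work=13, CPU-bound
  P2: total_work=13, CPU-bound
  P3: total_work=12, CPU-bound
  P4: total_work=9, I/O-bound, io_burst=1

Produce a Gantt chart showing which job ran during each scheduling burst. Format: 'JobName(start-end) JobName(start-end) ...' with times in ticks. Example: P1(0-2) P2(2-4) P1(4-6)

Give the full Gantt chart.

t=0-2: P1@Q0 runs 2, rem=11, quantum used, demote→Q1. Q0=[P2,P3,P4] Q1=[P1] Q2=[]
t=2-4: P2@Q0 runs 2, rem=11, quantum used, demote→Q1. Q0=[P3,P4] Q1=[P1,P2] Q2=[]
t=4-6: P3@Q0 runs 2, rem=10, quantum used, demote→Q1. Q0=[P4] Q1=[P1,P2,P3] Q2=[]
t=6-7: P4@Q0 runs 1, rem=8, I/O yield, promote→Q0. Q0=[P4] Q1=[P1,P2,P3] Q2=[]
t=7-8: P4@Q0 runs 1, rem=7, I/O yield, promote→Q0. Q0=[P4] Q1=[P1,P2,P3] Q2=[]
t=8-9: P4@Q0 runs 1, rem=6, I/O yield, promote→Q0. Q0=[P4] Q1=[P1,P2,P3] Q2=[]
t=9-10: P4@Q0 runs 1, rem=5, I/O yield, promote→Q0. Q0=[P4] Q1=[P1,P2,P3] Q2=[]
t=10-11: P4@Q0 runs 1, rem=4, I/O yield, promote→Q0. Q0=[P4] Q1=[P1,P2,P3] Q2=[]
t=11-12: P4@Q0 runs 1, rem=3, I/O yield, promote→Q0. Q0=[P4] Q1=[P1,P2,P3] Q2=[]
t=12-13: P4@Q0 runs 1, rem=2, I/O yield, promote→Q0. Q0=[P4] Q1=[P1,P2,P3] Q2=[]
t=13-14: P4@Q0 runs 1, rem=1, I/O yield, promote→Q0. Q0=[P4] Q1=[P1,P2,P3] Q2=[]
t=14-15: P4@Q0 runs 1, rem=0, completes. Q0=[] Q1=[P1,P2,P3] Q2=[]
t=15-19: P1@Q1 runs 4, rem=7, quantum used, demote→Q2. Q0=[] Q1=[P2,P3] Q2=[P1]
t=19-23: P2@Q1 runs 4, rem=7, quantum used, demote→Q2. Q0=[] Q1=[P3] Q2=[P1,P2]
t=23-27: P3@Q1 runs 4, rem=6, quantum used, demote→Q2. Q0=[] Q1=[] Q2=[P1,P2,P3]
t=27-34: P1@Q2 runs 7, rem=0, completes. Q0=[] Q1=[] Q2=[P2,P3]
t=34-41: P2@Q2 runs 7, rem=0, completes. Q0=[] Q1=[] Q2=[P3]
t=41-47: P3@Q2 runs 6, rem=0, completes. Q0=[] Q1=[] Q2=[]

Answer: P1(0-2) P2(2-4) P3(4-6) P4(6-7) P4(7-8) P4(8-9) P4(9-10) P4(10-11) P4(11-12) P4(12-13) P4(13-14) P4(14-15) P1(15-19) P2(19-23) P3(23-27) P1(27-34) P2(34-41) P3(41-47)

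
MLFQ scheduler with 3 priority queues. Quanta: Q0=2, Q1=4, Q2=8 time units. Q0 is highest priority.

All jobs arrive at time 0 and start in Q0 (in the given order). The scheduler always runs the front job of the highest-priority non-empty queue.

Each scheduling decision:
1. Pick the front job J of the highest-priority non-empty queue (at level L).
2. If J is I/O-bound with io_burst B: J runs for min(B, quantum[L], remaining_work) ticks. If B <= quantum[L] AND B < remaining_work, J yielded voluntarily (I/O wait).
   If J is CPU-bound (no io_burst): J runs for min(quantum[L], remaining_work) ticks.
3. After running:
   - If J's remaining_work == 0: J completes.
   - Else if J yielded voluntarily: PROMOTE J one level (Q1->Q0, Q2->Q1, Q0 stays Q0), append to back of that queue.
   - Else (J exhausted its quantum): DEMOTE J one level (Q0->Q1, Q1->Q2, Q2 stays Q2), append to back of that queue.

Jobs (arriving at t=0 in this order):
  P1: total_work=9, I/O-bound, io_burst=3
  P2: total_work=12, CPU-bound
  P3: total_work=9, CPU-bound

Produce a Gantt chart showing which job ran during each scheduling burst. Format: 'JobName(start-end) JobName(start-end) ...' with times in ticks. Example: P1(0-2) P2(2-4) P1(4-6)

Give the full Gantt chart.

t=0-2: P1@Q0 runs 2, rem=7, quantum used, demote→Q1. Q0=[P2,P3] Q1=[P1] Q2=[]
t=2-4: P2@Q0 runs 2, rem=10, quantum used, demote→Q1. Q0=[P3] Q1=[P1,P2] Q2=[]
t=4-6: P3@Q0 runs 2, rem=7, quantum used, demote→Q1. Q0=[] Q1=[P1,P2,P3] Q2=[]
t=6-9: P1@Q1 runs 3, rem=4, I/O yield, promote→Q0. Q0=[P1] Q1=[P2,P3] Q2=[]
t=9-11: P1@Q0 runs 2, rem=2, quantum used, demote→Q1. Q0=[] Q1=[P2,P3,P1] Q2=[]
t=11-15: P2@Q1 runs 4, rem=6, quantum used, demote→Q2. Q0=[] Q1=[P3,P1] Q2=[P2]
t=15-19: P3@Q1 runs 4, rem=3, quantum used, demote→Q2. Q0=[] Q1=[P1] Q2=[P2,P3]
t=19-21: P1@Q1 runs 2, rem=0, completes. Q0=[] Q1=[] Q2=[P2,P3]
t=21-27: P2@Q2 runs 6, rem=0, completes. Q0=[] Q1=[] Q2=[P3]
t=27-30: P3@Q2 runs 3, rem=0, completes. Q0=[] Q1=[] Q2=[]

Answer: P1(0-2) P2(2-4) P3(4-6) P1(6-9) P1(9-11) P2(11-15) P3(15-19) P1(19-21) P2(21-27) P3(27-30)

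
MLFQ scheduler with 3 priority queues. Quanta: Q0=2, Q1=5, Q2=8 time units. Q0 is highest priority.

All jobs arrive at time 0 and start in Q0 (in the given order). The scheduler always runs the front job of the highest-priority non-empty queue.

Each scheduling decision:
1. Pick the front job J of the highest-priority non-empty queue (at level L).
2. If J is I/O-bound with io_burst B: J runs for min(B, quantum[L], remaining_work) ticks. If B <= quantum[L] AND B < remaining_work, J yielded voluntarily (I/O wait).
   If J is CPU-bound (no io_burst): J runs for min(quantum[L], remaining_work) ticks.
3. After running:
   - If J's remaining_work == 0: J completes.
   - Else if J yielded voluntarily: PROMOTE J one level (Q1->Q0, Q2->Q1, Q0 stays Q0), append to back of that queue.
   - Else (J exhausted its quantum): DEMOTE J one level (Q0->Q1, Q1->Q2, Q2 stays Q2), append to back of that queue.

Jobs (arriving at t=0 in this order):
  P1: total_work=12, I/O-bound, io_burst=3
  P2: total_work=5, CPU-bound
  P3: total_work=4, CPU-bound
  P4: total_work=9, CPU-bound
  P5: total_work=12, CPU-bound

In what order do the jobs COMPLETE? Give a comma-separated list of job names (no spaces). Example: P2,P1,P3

Answer: P2,P3,P1,P4,P5

Derivation:
t=0-2: P1@Q0 runs 2, rem=10, quantum used, demote→Q1. Q0=[P2,P3,P4,P5] Q1=[P1] Q2=[]
t=2-4: P2@Q0 runs 2, rem=3, quantum used, demote→Q1. Q0=[P3,P4,P5] Q1=[P1,P2] Q2=[]
t=4-6: P3@Q0 runs 2, rem=2, quantum used, demote→Q1. Q0=[P4,P5] Q1=[P1,P2,P3] Q2=[]
t=6-8: P4@Q0 runs 2, rem=7, quantum used, demote→Q1. Q0=[P5] Q1=[P1,P2,P3,P4] Q2=[]
t=8-10: P5@Q0 runs 2, rem=10, quantum used, demote→Q1. Q0=[] Q1=[P1,P2,P3,P4,P5] Q2=[]
t=10-13: P1@Q1 runs 3, rem=7, I/O yield, promote→Q0. Q0=[P1] Q1=[P2,P3,P4,P5] Q2=[]
t=13-15: P1@Q0 runs 2, rem=5, quantum used, demote→Q1. Q0=[] Q1=[P2,P3,P4,P5,P1] Q2=[]
t=15-18: P2@Q1 runs 3, rem=0, completes. Q0=[] Q1=[P3,P4,P5,P1] Q2=[]
t=18-20: P3@Q1 runs 2, rem=0, completes. Q0=[] Q1=[P4,P5,P1] Q2=[]
t=20-25: P4@Q1 runs 5, rem=2, quantum used, demote→Q2. Q0=[] Q1=[P5,P1] Q2=[P4]
t=25-30: P5@Q1 runs 5, rem=5, quantum used, demote→Q2. Q0=[] Q1=[P1] Q2=[P4,P5]
t=30-33: P1@Q1 runs 3, rem=2, I/O yield, promote→Q0. Q0=[P1] Q1=[] Q2=[P4,P5]
t=33-35: P1@Q0 runs 2, rem=0, completes. Q0=[] Q1=[] Q2=[P4,P5]
t=35-37: P4@Q2 runs 2, rem=0, completes. Q0=[] Q1=[] Q2=[P5]
t=37-42: P5@Q2 runs 5, rem=0, completes. Q0=[] Q1=[] Q2=[]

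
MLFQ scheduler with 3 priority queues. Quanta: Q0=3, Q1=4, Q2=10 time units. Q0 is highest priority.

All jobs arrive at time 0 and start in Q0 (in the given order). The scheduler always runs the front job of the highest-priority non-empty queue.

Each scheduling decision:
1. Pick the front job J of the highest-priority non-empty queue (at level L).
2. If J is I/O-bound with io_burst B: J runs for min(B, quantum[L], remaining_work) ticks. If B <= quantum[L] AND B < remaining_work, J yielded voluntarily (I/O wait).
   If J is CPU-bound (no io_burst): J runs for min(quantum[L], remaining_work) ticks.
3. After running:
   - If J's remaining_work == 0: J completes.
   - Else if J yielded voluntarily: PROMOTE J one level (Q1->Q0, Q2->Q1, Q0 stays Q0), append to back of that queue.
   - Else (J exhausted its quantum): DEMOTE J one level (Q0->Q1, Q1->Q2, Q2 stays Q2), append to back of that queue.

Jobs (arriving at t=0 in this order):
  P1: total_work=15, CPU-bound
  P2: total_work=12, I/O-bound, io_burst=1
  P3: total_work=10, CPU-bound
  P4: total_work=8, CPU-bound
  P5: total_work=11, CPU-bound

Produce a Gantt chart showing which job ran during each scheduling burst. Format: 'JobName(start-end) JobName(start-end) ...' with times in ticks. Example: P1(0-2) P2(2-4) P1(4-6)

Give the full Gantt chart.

Answer: P1(0-3) P2(3-4) P3(4-7) P4(7-10) P5(10-13) P2(13-14) P2(14-15) P2(15-16) P2(16-17) P2(17-18) P2(18-19) P2(19-20) P2(20-21) P2(21-22) P2(22-23) P2(23-24) P1(24-28) P3(28-32) P4(32-36) P5(36-40) P1(40-48) P3(48-51) P4(51-52) P5(52-56)

Derivation:
t=0-3: P1@Q0 runs 3, rem=12, quantum used, demote→Q1. Q0=[P2,P3,P4,P5] Q1=[P1] Q2=[]
t=3-4: P2@Q0 runs 1, rem=11, I/O yield, promote→Q0. Q0=[P3,P4,P5,P2] Q1=[P1] Q2=[]
t=4-7: P3@Q0 runs 3, rem=7, quantum used, demote→Q1. Q0=[P4,P5,P2] Q1=[P1,P3] Q2=[]
t=7-10: P4@Q0 runs 3, rem=5, quantum used, demote→Q1. Q0=[P5,P2] Q1=[P1,P3,P4] Q2=[]
t=10-13: P5@Q0 runs 3, rem=8, quantum used, demote→Q1. Q0=[P2] Q1=[P1,P3,P4,P5] Q2=[]
t=13-14: P2@Q0 runs 1, rem=10, I/O yield, promote→Q0. Q0=[P2] Q1=[P1,P3,P4,P5] Q2=[]
t=14-15: P2@Q0 runs 1, rem=9, I/O yield, promote→Q0. Q0=[P2] Q1=[P1,P3,P4,P5] Q2=[]
t=15-16: P2@Q0 runs 1, rem=8, I/O yield, promote→Q0. Q0=[P2] Q1=[P1,P3,P4,P5] Q2=[]
t=16-17: P2@Q0 runs 1, rem=7, I/O yield, promote→Q0. Q0=[P2] Q1=[P1,P3,P4,P5] Q2=[]
t=17-18: P2@Q0 runs 1, rem=6, I/O yield, promote→Q0. Q0=[P2] Q1=[P1,P3,P4,P5] Q2=[]
t=18-19: P2@Q0 runs 1, rem=5, I/O yield, promote→Q0. Q0=[P2] Q1=[P1,P3,P4,P5] Q2=[]
t=19-20: P2@Q0 runs 1, rem=4, I/O yield, promote→Q0. Q0=[P2] Q1=[P1,P3,P4,P5] Q2=[]
t=20-21: P2@Q0 runs 1, rem=3, I/O yield, promote→Q0. Q0=[P2] Q1=[P1,P3,P4,P5] Q2=[]
t=21-22: P2@Q0 runs 1, rem=2, I/O yield, promote→Q0. Q0=[P2] Q1=[P1,P3,P4,P5] Q2=[]
t=22-23: P2@Q0 runs 1, rem=1, I/O yield, promote→Q0. Q0=[P2] Q1=[P1,P3,P4,P5] Q2=[]
t=23-24: P2@Q0 runs 1, rem=0, completes. Q0=[] Q1=[P1,P3,P4,P5] Q2=[]
t=24-28: P1@Q1 runs 4, rem=8, quantum used, demote→Q2. Q0=[] Q1=[P3,P4,P5] Q2=[P1]
t=28-32: P3@Q1 runs 4, rem=3, quantum used, demote→Q2. Q0=[] Q1=[P4,P5] Q2=[P1,P3]
t=32-36: P4@Q1 runs 4, rem=1, quantum used, demote→Q2. Q0=[] Q1=[P5] Q2=[P1,P3,P4]
t=36-40: P5@Q1 runs 4, rem=4, quantum used, demote→Q2. Q0=[] Q1=[] Q2=[P1,P3,P4,P5]
t=40-48: P1@Q2 runs 8, rem=0, completes. Q0=[] Q1=[] Q2=[P3,P4,P5]
t=48-51: P3@Q2 runs 3, rem=0, completes. Q0=[] Q1=[] Q2=[P4,P5]
t=51-52: P4@Q2 runs 1, rem=0, completes. Q0=[] Q1=[] Q2=[P5]
t=52-56: P5@Q2 runs 4, rem=0, completes. Q0=[] Q1=[] Q2=[]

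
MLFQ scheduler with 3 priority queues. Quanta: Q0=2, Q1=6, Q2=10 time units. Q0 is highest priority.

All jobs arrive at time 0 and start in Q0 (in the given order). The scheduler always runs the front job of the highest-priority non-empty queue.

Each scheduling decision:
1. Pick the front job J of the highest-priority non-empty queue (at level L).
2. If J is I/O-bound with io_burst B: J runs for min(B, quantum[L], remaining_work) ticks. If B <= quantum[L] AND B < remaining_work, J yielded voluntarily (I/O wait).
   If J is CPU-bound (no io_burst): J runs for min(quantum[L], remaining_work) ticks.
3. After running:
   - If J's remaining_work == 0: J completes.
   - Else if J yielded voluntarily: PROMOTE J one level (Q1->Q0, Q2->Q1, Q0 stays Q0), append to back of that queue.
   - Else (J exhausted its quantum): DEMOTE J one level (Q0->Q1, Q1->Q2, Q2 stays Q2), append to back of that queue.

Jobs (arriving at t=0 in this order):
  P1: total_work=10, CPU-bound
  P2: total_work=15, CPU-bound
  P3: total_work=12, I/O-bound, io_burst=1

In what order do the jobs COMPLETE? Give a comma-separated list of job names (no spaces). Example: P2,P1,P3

Answer: P3,P1,P2

Derivation:
t=0-2: P1@Q0 runs 2, rem=8, quantum used, demote→Q1. Q0=[P2,P3] Q1=[P1] Q2=[]
t=2-4: P2@Q0 runs 2, rem=13, quantum used, demote→Q1. Q0=[P3] Q1=[P1,P2] Q2=[]
t=4-5: P3@Q0 runs 1, rem=11, I/O yield, promote→Q0. Q0=[P3] Q1=[P1,P2] Q2=[]
t=5-6: P3@Q0 runs 1, rem=10, I/O yield, promote→Q0. Q0=[P3] Q1=[P1,P2] Q2=[]
t=6-7: P3@Q0 runs 1, rem=9, I/O yield, promote→Q0. Q0=[P3] Q1=[P1,P2] Q2=[]
t=7-8: P3@Q0 runs 1, rem=8, I/O yield, promote→Q0. Q0=[P3] Q1=[P1,P2] Q2=[]
t=8-9: P3@Q0 runs 1, rem=7, I/O yield, promote→Q0. Q0=[P3] Q1=[P1,P2] Q2=[]
t=9-10: P3@Q0 runs 1, rem=6, I/O yield, promote→Q0. Q0=[P3] Q1=[P1,P2] Q2=[]
t=10-11: P3@Q0 runs 1, rem=5, I/O yield, promote→Q0. Q0=[P3] Q1=[P1,P2] Q2=[]
t=11-12: P3@Q0 runs 1, rem=4, I/O yield, promote→Q0. Q0=[P3] Q1=[P1,P2] Q2=[]
t=12-13: P3@Q0 runs 1, rem=3, I/O yield, promote→Q0. Q0=[P3] Q1=[P1,P2] Q2=[]
t=13-14: P3@Q0 runs 1, rem=2, I/O yield, promote→Q0. Q0=[P3] Q1=[P1,P2] Q2=[]
t=14-15: P3@Q0 runs 1, rem=1, I/O yield, promote→Q0. Q0=[P3] Q1=[P1,P2] Q2=[]
t=15-16: P3@Q0 runs 1, rem=0, completes. Q0=[] Q1=[P1,P2] Q2=[]
t=16-22: P1@Q1 runs 6, rem=2, quantum used, demote→Q2. Q0=[] Q1=[P2] Q2=[P1]
t=22-28: P2@Q1 runs 6, rem=7, quantum used, demote→Q2. Q0=[] Q1=[] Q2=[P1,P2]
t=28-30: P1@Q2 runs 2, rem=0, completes. Q0=[] Q1=[] Q2=[P2]
t=30-37: P2@Q2 runs 7, rem=0, completes. Q0=[] Q1=[] Q2=[]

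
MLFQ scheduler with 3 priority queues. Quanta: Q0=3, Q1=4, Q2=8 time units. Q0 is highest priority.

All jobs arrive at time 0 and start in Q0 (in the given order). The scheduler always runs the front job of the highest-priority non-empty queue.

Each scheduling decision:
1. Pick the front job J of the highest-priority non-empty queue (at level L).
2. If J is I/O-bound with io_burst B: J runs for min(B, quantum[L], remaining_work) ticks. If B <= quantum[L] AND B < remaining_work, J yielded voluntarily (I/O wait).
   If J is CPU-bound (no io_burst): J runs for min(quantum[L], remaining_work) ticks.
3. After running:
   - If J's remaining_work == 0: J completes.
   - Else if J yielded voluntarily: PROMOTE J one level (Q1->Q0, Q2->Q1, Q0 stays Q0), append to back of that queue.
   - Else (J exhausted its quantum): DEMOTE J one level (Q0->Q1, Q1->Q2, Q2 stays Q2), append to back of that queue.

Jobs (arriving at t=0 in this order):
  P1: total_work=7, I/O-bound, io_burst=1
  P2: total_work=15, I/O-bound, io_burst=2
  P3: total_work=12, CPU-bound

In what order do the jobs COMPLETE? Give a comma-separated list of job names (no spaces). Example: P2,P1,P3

t=0-1: P1@Q0 runs 1, rem=6, I/O yield, promote→Q0. Q0=[P2,P3,P1] Q1=[] Q2=[]
t=1-3: P2@Q0 runs 2, rem=13, I/O yield, promote→Q0. Q0=[P3,P1,P2] Q1=[] Q2=[]
t=3-6: P3@Q0 runs 3, rem=9, quantum used, demote→Q1. Q0=[P1,P2] Q1=[P3] Q2=[]
t=6-7: P1@Q0 runs 1, rem=5, I/O yield, promote→Q0. Q0=[P2,P1] Q1=[P3] Q2=[]
t=7-9: P2@Q0 runs 2, rem=11, I/O yield, promote→Q0. Q0=[P1,P2] Q1=[P3] Q2=[]
t=9-10: P1@Q0 runs 1, rem=4, I/O yield, promote→Q0. Q0=[P2,P1] Q1=[P3] Q2=[]
t=10-12: P2@Q0 runs 2, rem=9, I/O yield, promote→Q0. Q0=[P1,P2] Q1=[P3] Q2=[]
t=12-13: P1@Q0 runs 1, rem=3, I/O yield, promote→Q0. Q0=[P2,P1] Q1=[P3] Q2=[]
t=13-15: P2@Q0 runs 2, rem=7, I/O yield, promote→Q0. Q0=[P1,P2] Q1=[P3] Q2=[]
t=15-16: P1@Q0 runs 1, rem=2, I/O yield, promote→Q0. Q0=[P2,P1] Q1=[P3] Q2=[]
t=16-18: P2@Q0 runs 2, rem=5, I/O yield, promote→Q0. Q0=[P1,P2] Q1=[P3] Q2=[]
t=18-19: P1@Q0 runs 1, rem=1, I/O yield, promote→Q0. Q0=[P2,P1] Q1=[P3] Q2=[]
t=19-21: P2@Q0 runs 2, rem=3, I/O yield, promote→Q0. Q0=[P1,P2] Q1=[P3] Q2=[]
t=21-22: P1@Q0 runs 1, rem=0, completes. Q0=[P2] Q1=[P3] Q2=[]
t=22-24: P2@Q0 runs 2, rem=1, I/O yield, promote→Q0. Q0=[P2] Q1=[P3] Q2=[]
t=24-25: P2@Q0 runs 1, rem=0, completes. Q0=[] Q1=[P3] Q2=[]
t=25-29: P3@Q1 runs 4, rem=5, quantum used, demote→Q2. Q0=[] Q1=[] Q2=[P3]
t=29-34: P3@Q2 runs 5, rem=0, completes. Q0=[] Q1=[] Q2=[]

Answer: P1,P2,P3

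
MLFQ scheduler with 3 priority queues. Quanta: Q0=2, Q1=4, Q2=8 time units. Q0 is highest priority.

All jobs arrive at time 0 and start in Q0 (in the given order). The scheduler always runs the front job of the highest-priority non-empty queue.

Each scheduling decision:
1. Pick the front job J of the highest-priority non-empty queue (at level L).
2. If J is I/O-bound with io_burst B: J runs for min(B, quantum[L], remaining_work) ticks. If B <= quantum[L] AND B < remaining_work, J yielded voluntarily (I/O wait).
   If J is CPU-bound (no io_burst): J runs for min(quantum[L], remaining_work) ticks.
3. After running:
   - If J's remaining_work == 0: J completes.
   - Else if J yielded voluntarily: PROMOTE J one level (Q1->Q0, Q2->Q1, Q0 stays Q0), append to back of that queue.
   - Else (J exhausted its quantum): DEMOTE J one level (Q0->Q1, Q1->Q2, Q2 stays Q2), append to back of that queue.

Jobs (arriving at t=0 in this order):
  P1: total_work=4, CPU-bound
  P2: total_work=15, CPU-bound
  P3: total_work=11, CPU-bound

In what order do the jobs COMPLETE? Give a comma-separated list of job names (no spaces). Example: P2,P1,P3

t=0-2: P1@Q0 runs 2, rem=2, quantum used, demote→Q1. Q0=[P2,P3] Q1=[P1] Q2=[]
t=2-4: P2@Q0 runs 2, rem=13, quantum used, demote→Q1. Q0=[P3] Q1=[P1,P2] Q2=[]
t=4-6: P3@Q0 runs 2, rem=9, quantum used, demote→Q1. Q0=[] Q1=[P1,P2,P3] Q2=[]
t=6-8: P1@Q1 runs 2, rem=0, completes. Q0=[] Q1=[P2,P3] Q2=[]
t=8-12: P2@Q1 runs 4, rem=9, quantum used, demote→Q2. Q0=[] Q1=[P3] Q2=[P2]
t=12-16: P3@Q1 runs 4, rem=5, quantum used, demote→Q2. Q0=[] Q1=[] Q2=[P2,P3]
t=16-24: P2@Q2 runs 8, rem=1, quantum used, demote→Q2. Q0=[] Q1=[] Q2=[P3,P2]
t=24-29: P3@Q2 runs 5, rem=0, completes. Q0=[] Q1=[] Q2=[P2]
t=29-30: P2@Q2 runs 1, rem=0, completes. Q0=[] Q1=[] Q2=[]

Answer: P1,P3,P2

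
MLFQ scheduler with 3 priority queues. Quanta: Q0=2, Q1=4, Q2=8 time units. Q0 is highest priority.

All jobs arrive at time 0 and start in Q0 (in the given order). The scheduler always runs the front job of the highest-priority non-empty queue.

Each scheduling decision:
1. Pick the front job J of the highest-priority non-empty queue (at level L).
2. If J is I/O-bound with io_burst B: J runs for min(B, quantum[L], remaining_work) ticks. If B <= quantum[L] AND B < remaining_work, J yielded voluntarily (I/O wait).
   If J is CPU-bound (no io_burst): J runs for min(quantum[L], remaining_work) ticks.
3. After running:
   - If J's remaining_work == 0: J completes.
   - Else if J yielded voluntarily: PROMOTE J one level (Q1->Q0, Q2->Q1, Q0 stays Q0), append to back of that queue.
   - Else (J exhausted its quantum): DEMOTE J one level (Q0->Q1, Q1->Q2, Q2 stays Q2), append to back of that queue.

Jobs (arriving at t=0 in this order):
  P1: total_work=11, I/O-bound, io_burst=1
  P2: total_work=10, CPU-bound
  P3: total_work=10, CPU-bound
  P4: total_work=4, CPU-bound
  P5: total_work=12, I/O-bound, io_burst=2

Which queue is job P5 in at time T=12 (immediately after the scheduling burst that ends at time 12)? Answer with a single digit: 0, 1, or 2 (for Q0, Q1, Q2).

t=0-1: P1@Q0 runs 1, rem=10, I/O yield, promote→Q0. Q0=[P2,P3,P4,P5,P1] Q1=[] Q2=[]
t=1-3: P2@Q0 runs 2, rem=8, quantum used, demote→Q1. Q0=[P3,P4,P5,P1] Q1=[P2] Q2=[]
t=3-5: P3@Q0 runs 2, rem=8, quantum used, demote→Q1. Q0=[P4,P5,P1] Q1=[P2,P3] Q2=[]
t=5-7: P4@Q0 runs 2, rem=2, quantum used, demote→Q1. Q0=[P5,P1] Q1=[P2,P3,P4] Q2=[]
t=7-9: P5@Q0 runs 2, rem=10, I/O yield, promote→Q0. Q0=[P1,P5] Q1=[P2,P3,P4] Q2=[]
t=9-10: P1@Q0 runs 1, rem=9, I/O yield, promote→Q0. Q0=[P5,P1] Q1=[P2,P3,P4] Q2=[]
t=10-12: P5@Q0 runs 2, rem=8, I/O yield, promote→Q0. Q0=[P1,P5] Q1=[P2,P3,P4] Q2=[]
t=12-13: P1@Q0 runs 1, rem=8, I/O yield, promote→Q0. Q0=[P5,P1] Q1=[P2,P3,P4] Q2=[]
t=13-15: P5@Q0 runs 2, rem=6, I/O yield, promote→Q0. Q0=[P1,P5] Q1=[P2,P3,P4] Q2=[]
t=15-16: P1@Q0 runs 1, rem=7, I/O yield, promote→Q0. Q0=[P5,P1] Q1=[P2,P3,P4] Q2=[]
t=16-18: P5@Q0 runs 2, rem=4, I/O yield, promote→Q0. Q0=[P1,P5] Q1=[P2,P3,P4] Q2=[]
t=18-19: P1@Q0 runs 1, rem=6, I/O yield, promote→Q0. Q0=[P5,P1] Q1=[P2,P3,P4] Q2=[]
t=19-21: P5@Q0 runs 2, rem=2, I/O yield, promote→Q0. Q0=[P1,P5] Q1=[P2,P3,P4] Q2=[]
t=21-22: P1@Q0 runs 1, rem=5, I/O yield, promote→Q0. Q0=[P5,P1] Q1=[P2,P3,P4] Q2=[]
t=22-24: P5@Q0 runs 2, rem=0, completes. Q0=[P1] Q1=[P2,P3,P4] Q2=[]
t=24-25: P1@Q0 runs 1, rem=4, I/O yield, promote→Q0. Q0=[P1] Q1=[P2,P3,P4] Q2=[]
t=25-26: P1@Q0 runs 1, rem=3, I/O yield, promote→Q0. Q0=[P1] Q1=[P2,P3,P4] Q2=[]
t=26-27: P1@Q0 runs 1, rem=2, I/O yield, promote→Q0. Q0=[P1] Q1=[P2,P3,P4] Q2=[]
t=27-28: P1@Q0 runs 1, rem=1, I/O yield, promote→Q0. Q0=[P1] Q1=[P2,P3,P4] Q2=[]
t=28-29: P1@Q0 runs 1, rem=0, completes. Q0=[] Q1=[P2,P3,P4] Q2=[]
t=29-33: P2@Q1 runs 4, rem=4, quantum used, demote→Q2. Q0=[] Q1=[P3,P4] Q2=[P2]
t=33-37: P3@Q1 runs 4, rem=4, quantum used, demote→Q2. Q0=[] Q1=[P4] Q2=[P2,P3]
t=37-39: P4@Q1 runs 2, rem=0, completes. Q0=[] Q1=[] Q2=[P2,P3]
t=39-43: P2@Q2 runs 4, rem=0, completes. Q0=[] Q1=[] Q2=[P3]
t=43-47: P3@Q2 runs 4, rem=0, completes. Q0=[] Q1=[] Q2=[]

Answer: 0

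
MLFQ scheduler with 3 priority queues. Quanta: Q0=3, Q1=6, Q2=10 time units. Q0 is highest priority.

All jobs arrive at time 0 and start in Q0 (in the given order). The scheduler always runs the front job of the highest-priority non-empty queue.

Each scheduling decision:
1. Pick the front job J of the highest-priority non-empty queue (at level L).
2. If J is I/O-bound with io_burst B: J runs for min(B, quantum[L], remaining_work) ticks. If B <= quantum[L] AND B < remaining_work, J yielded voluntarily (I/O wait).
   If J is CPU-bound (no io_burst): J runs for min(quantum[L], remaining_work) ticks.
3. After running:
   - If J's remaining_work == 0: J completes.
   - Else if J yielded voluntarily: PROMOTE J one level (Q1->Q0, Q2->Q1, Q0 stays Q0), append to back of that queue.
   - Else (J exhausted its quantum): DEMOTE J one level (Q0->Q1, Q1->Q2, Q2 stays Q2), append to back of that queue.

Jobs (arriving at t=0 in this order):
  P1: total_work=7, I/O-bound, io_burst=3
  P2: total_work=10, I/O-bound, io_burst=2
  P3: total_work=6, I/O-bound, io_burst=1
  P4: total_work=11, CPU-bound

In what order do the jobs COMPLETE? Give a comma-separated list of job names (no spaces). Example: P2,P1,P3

Answer: P1,P2,P3,P4

Derivation:
t=0-3: P1@Q0 runs 3, rem=4, I/O yield, promote→Q0. Q0=[P2,P3,P4,P1] Q1=[] Q2=[]
t=3-5: P2@Q0 runs 2, rem=8, I/O yield, promote→Q0. Q0=[P3,P4,P1,P2] Q1=[] Q2=[]
t=5-6: P3@Q0 runs 1, rem=5, I/O yield, promote→Q0. Q0=[P4,P1,P2,P3] Q1=[] Q2=[]
t=6-9: P4@Q0 runs 3, rem=8, quantum used, demote→Q1. Q0=[P1,P2,P3] Q1=[P4] Q2=[]
t=9-12: P1@Q0 runs 3, rem=1, I/O yield, promote→Q0. Q0=[P2,P3,P1] Q1=[P4] Q2=[]
t=12-14: P2@Q0 runs 2, rem=6, I/O yield, promote→Q0. Q0=[P3,P1,P2] Q1=[P4] Q2=[]
t=14-15: P3@Q0 runs 1, rem=4, I/O yield, promote→Q0. Q0=[P1,P2,P3] Q1=[P4] Q2=[]
t=15-16: P1@Q0 runs 1, rem=0, completes. Q0=[P2,P3] Q1=[P4] Q2=[]
t=16-18: P2@Q0 runs 2, rem=4, I/O yield, promote→Q0. Q0=[P3,P2] Q1=[P4] Q2=[]
t=18-19: P3@Q0 runs 1, rem=3, I/O yield, promote→Q0. Q0=[P2,P3] Q1=[P4] Q2=[]
t=19-21: P2@Q0 runs 2, rem=2, I/O yield, promote→Q0. Q0=[P3,P2] Q1=[P4] Q2=[]
t=21-22: P3@Q0 runs 1, rem=2, I/O yield, promote→Q0. Q0=[P2,P3] Q1=[P4] Q2=[]
t=22-24: P2@Q0 runs 2, rem=0, completes. Q0=[P3] Q1=[P4] Q2=[]
t=24-25: P3@Q0 runs 1, rem=1, I/O yield, promote→Q0. Q0=[P3] Q1=[P4] Q2=[]
t=25-26: P3@Q0 runs 1, rem=0, completes. Q0=[] Q1=[P4] Q2=[]
t=26-32: P4@Q1 runs 6, rem=2, quantum used, demote→Q2. Q0=[] Q1=[] Q2=[P4]
t=32-34: P4@Q2 runs 2, rem=0, completes. Q0=[] Q1=[] Q2=[]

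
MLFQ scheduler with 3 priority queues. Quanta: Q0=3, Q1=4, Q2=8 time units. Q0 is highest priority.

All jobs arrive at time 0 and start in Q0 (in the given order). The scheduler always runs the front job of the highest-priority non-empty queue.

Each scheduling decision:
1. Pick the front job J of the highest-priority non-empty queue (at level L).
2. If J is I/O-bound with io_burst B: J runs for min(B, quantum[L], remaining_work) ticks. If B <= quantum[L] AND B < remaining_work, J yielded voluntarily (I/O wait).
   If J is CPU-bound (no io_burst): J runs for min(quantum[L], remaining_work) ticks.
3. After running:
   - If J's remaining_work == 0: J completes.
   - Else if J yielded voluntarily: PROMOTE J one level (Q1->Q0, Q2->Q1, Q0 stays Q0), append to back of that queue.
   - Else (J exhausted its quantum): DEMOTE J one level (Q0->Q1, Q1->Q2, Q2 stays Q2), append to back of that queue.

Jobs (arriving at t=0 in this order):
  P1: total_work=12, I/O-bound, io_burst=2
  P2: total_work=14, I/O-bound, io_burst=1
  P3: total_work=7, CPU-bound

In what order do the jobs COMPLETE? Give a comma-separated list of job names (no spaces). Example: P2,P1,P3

t=0-2: P1@Q0 runs 2, rem=10, I/O yield, promote→Q0. Q0=[P2,P3,P1] Q1=[] Q2=[]
t=2-3: P2@Q0 runs 1, rem=13, I/O yield, promote→Q0. Q0=[P3,P1,P2] Q1=[] Q2=[]
t=3-6: P3@Q0 runs 3, rem=4, quantum used, demote→Q1. Q0=[P1,P2] Q1=[P3] Q2=[]
t=6-8: P1@Q0 runs 2, rem=8, I/O yield, promote→Q0. Q0=[P2,P1] Q1=[P3] Q2=[]
t=8-9: P2@Q0 runs 1, rem=12, I/O yield, promote→Q0. Q0=[P1,P2] Q1=[P3] Q2=[]
t=9-11: P1@Q0 runs 2, rem=6, I/O yield, promote→Q0. Q0=[P2,P1] Q1=[P3] Q2=[]
t=11-12: P2@Q0 runs 1, rem=11, I/O yield, promote→Q0. Q0=[P1,P2] Q1=[P3] Q2=[]
t=12-14: P1@Q0 runs 2, rem=4, I/O yield, promote→Q0. Q0=[P2,P1] Q1=[P3] Q2=[]
t=14-15: P2@Q0 runs 1, rem=10, I/O yield, promote→Q0. Q0=[P1,P2] Q1=[P3] Q2=[]
t=15-17: P1@Q0 runs 2, rem=2, I/O yield, promote→Q0. Q0=[P2,P1] Q1=[P3] Q2=[]
t=17-18: P2@Q0 runs 1, rem=9, I/O yield, promote→Q0. Q0=[P1,P2] Q1=[P3] Q2=[]
t=18-20: P1@Q0 runs 2, rem=0, completes. Q0=[P2] Q1=[P3] Q2=[]
t=20-21: P2@Q0 runs 1, rem=8, I/O yield, promote→Q0. Q0=[P2] Q1=[P3] Q2=[]
t=21-22: P2@Q0 runs 1, rem=7, I/O yield, promote→Q0. Q0=[P2] Q1=[P3] Q2=[]
t=22-23: P2@Q0 runs 1, rem=6, I/O yield, promote→Q0. Q0=[P2] Q1=[P3] Q2=[]
t=23-24: P2@Q0 runs 1, rem=5, I/O yield, promote→Q0. Q0=[P2] Q1=[P3] Q2=[]
t=24-25: P2@Q0 runs 1, rem=4, I/O yield, promote→Q0. Q0=[P2] Q1=[P3] Q2=[]
t=25-26: P2@Q0 runs 1, rem=3, I/O yield, promote→Q0. Q0=[P2] Q1=[P3] Q2=[]
t=26-27: P2@Q0 runs 1, rem=2, I/O yield, promote→Q0. Q0=[P2] Q1=[P3] Q2=[]
t=27-28: P2@Q0 runs 1, rem=1, I/O yield, promote→Q0. Q0=[P2] Q1=[P3] Q2=[]
t=28-29: P2@Q0 runs 1, rem=0, completes. Q0=[] Q1=[P3] Q2=[]
t=29-33: P3@Q1 runs 4, rem=0, completes. Q0=[] Q1=[] Q2=[]

Answer: P1,P2,P3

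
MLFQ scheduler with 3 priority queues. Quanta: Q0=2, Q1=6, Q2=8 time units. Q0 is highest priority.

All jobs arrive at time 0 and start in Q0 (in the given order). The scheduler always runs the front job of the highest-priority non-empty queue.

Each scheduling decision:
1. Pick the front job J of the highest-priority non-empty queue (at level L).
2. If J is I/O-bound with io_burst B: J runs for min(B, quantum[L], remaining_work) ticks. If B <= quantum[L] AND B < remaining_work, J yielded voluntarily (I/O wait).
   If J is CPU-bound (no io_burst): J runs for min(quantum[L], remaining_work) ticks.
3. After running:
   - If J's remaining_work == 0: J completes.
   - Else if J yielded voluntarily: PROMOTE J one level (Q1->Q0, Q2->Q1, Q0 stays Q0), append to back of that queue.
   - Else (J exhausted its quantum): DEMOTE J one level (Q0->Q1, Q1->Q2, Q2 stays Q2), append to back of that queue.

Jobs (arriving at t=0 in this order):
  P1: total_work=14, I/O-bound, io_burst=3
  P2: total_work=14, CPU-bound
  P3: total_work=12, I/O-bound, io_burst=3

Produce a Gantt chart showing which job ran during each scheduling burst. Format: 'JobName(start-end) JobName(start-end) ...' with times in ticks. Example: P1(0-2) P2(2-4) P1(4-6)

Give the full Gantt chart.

Answer: P1(0-2) P2(2-4) P3(4-6) P1(6-9) P1(9-11) P2(11-17) P3(17-20) P3(20-22) P1(22-25) P1(25-27) P3(27-30) P3(30-32) P1(32-34) P2(34-40)

Derivation:
t=0-2: P1@Q0 runs 2, rem=12, quantum used, demote→Q1. Q0=[P2,P3] Q1=[P1] Q2=[]
t=2-4: P2@Q0 runs 2, rem=12, quantum used, demote→Q1. Q0=[P3] Q1=[P1,P2] Q2=[]
t=4-6: P3@Q0 runs 2, rem=10, quantum used, demote→Q1. Q0=[] Q1=[P1,P2,P3] Q2=[]
t=6-9: P1@Q1 runs 3, rem=9, I/O yield, promote→Q0. Q0=[P1] Q1=[P2,P3] Q2=[]
t=9-11: P1@Q0 runs 2, rem=7, quantum used, demote→Q1. Q0=[] Q1=[P2,P3,P1] Q2=[]
t=11-17: P2@Q1 runs 6, rem=6, quantum used, demote→Q2. Q0=[] Q1=[P3,P1] Q2=[P2]
t=17-20: P3@Q1 runs 3, rem=7, I/O yield, promote→Q0. Q0=[P3] Q1=[P1] Q2=[P2]
t=20-22: P3@Q0 runs 2, rem=5, quantum used, demote→Q1. Q0=[] Q1=[P1,P3] Q2=[P2]
t=22-25: P1@Q1 runs 3, rem=4, I/O yield, promote→Q0. Q0=[P1] Q1=[P3] Q2=[P2]
t=25-27: P1@Q0 runs 2, rem=2, quantum used, demote→Q1. Q0=[] Q1=[P3,P1] Q2=[P2]
t=27-30: P3@Q1 runs 3, rem=2, I/O yield, promote→Q0. Q0=[P3] Q1=[P1] Q2=[P2]
t=30-32: P3@Q0 runs 2, rem=0, completes. Q0=[] Q1=[P1] Q2=[P2]
t=32-34: P1@Q1 runs 2, rem=0, completes. Q0=[] Q1=[] Q2=[P2]
t=34-40: P2@Q2 runs 6, rem=0, completes. Q0=[] Q1=[] Q2=[]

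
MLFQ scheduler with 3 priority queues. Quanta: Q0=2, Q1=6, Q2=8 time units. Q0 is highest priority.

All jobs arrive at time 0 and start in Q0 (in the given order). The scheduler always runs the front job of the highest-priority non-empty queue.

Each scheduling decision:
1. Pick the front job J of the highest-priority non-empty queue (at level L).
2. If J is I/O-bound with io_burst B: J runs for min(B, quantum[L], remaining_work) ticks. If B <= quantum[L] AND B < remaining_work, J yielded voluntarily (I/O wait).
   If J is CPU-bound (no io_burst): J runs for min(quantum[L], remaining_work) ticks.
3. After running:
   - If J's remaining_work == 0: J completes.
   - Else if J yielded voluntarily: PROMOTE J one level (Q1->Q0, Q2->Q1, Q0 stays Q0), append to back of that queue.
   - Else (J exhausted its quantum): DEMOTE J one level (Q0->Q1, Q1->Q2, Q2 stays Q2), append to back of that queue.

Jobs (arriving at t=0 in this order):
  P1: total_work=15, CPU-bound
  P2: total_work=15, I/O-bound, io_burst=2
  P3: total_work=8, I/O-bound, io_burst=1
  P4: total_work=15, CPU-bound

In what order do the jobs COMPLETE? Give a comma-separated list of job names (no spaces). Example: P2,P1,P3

t=0-2: P1@Q0 runs 2, rem=13, quantum used, demote→Q1. Q0=[P2,P3,P4] Q1=[P1] Q2=[]
t=2-4: P2@Q0 runs 2, rem=13, I/O yield, promote→Q0. Q0=[P3,P4,P2] Q1=[P1] Q2=[]
t=4-5: P3@Q0 runs 1, rem=7, I/O yield, promote→Q0. Q0=[P4,P2,P3] Q1=[P1] Q2=[]
t=5-7: P4@Q0 runs 2, rem=13, quantum used, demote→Q1. Q0=[P2,P3] Q1=[P1,P4] Q2=[]
t=7-9: P2@Q0 runs 2, rem=11, I/O yield, promote→Q0. Q0=[P3,P2] Q1=[P1,P4] Q2=[]
t=9-10: P3@Q0 runs 1, rem=6, I/O yield, promote→Q0. Q0=[P2,P3] Q1=[P1,P4] Q2=[]
t=10-12: P2@Q0 runs 2, rem=9, I/O yield, promote→Q0. Q0=[P3,P2] Q1=[P1,P4] Q2=[]
t=12-13: P3@Q0 runs 1, rem=5, I/O yield, promote→Q0. Q0=[P2,P3] Q1=[P1,P4] Q2=[]
t=13-15: P2@Q0 runs 2, rem=7, I/O yield, promote→Q0. Q0=[P3,P2] Q1=[P1,P4] Q2=[]
t=15-16: P3@Q0 runs 1, rem=4, I/O yield, promote→Q0. Q0=[P2,P3] Q1=[P1,P4] Q2=[]
t=16-18: P2@Q0 runs 2, rem=5, I/O yield, promote→Q0. Q0=[P3,P2] Q1=[P1,P4] Q2=[]
t=18-19: P3@Q0 runs 1, rem=3, I/O yield, promote→Q0. Q0=[P2,P3] Q1=[P1,P4] Q2=[]
t=19-21: P2@Q0 runs 2, rem=3, I/O yield, promote→Q0. Q0=[P3,P2] Q1=[P1,P4] Q2=[]
t=21-22: P3@Q0 runs 1, rem=2, I/O yield, promote→Q0. Q0=[P2,P3] Q1=[P1,P4] Q2=[]
t=22-24: P2@Q0 runs 2, rem=1, I/O yield, promote→Q0. Q0=[P3,P2] Q1=[P1,P4] Q2=[]
t=24-25: P3@Q0 runs 1, rem=1, I/O yield, promote→Q0. Q0=[P2,P3] Q1=[P1,P4] Q2=[]
t=25-26: P2@Q0 runs 1, rem=0, completes. Q0=[P3] Q1=[P1,P4] Q2=[]
t=26-27: P3@Q0 runs 1, rem=0, completes. Q0=[] Q1=[P1,P4] Q2=[]
t=27-33: P1@Q1 runs 6, rem=7, quantum used, demote→Q2. Q0=[] Q1=[P4] Q2=[P1]
t=33-39: P4@Q1 runs 6, rem=7, quantum used, demote→Q2. Q0=[] Q1=[] Q2=[P1,P4]
t=39-46: P1@Q2 runs 7, rem=0, completes. Q0=[] Q1=[] Q2=[P4]
t=46-53: P4@Q2 runs 7, rem=0, completes. Q0=[] Q1=[] Q2=[]

Answer: P2,P3,P1,P4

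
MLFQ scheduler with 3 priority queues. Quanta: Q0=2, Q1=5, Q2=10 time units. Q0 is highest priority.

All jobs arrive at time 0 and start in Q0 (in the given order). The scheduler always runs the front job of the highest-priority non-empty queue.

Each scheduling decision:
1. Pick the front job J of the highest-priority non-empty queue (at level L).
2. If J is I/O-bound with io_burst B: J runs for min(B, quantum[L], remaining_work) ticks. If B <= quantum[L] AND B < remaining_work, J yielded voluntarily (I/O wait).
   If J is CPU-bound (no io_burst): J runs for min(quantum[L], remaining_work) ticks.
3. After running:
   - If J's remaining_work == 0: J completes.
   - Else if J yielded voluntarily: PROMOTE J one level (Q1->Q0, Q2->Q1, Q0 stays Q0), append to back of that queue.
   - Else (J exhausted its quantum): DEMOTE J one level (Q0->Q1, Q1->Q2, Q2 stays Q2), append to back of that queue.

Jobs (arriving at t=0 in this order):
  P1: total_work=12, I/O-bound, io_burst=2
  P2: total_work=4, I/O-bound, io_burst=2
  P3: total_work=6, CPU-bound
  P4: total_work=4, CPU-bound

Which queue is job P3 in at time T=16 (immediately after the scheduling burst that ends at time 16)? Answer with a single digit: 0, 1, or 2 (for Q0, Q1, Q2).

Answer: 1

Derivation:
t=0-2: P1@Q0 runs 2, rem=10, I/O yield, promote→Q0. Q0=[P2,P3,P4,P1] Q1=[] Q2=[]
t=2-4: P2@Q0 runs 2, rem=2, I/O yield, promote→Q0. Q0=[P3,P4,P1,P2] Q1=[] Q2=[]
t=4-6: P3@Q0 runs 2, rem=4, quantum used, demote→Q1. Q0=[P4,P1,P2] Q1=[P3] Q2=[]
t=6-8: P4@Q0 runs 2, rem=2, quantum used, demote→Q1. Q0=[P1,P2] Q1=[P3,P4] Q2=[]
t=8-10: P1@Q0 runs 2, rem=8, I/O yield, promote→Q0. Q0=[P2,P1] Q1=[P3,P4] Q2=[]
t=10-12: P2@Q0 runs 2, rem=0, completes. Q0=[P1] Q1=[P3,P4] Q2=[]
t=12-14: P1@Q0 runs 2, rem=6, I/O yield, promote→Q0. Q0=[P1] Q1=[P3,P4] Q2=[]
t=14-16: P1@Q0 runs 2, rem=4, I/O yield, promote→Q0. Q0=[P1] Q1=[P3,P4] Q2=[]
t=16-18: P1@Q0 runs 2, rem=2, I/O yield, promote→Q0. Q0=[P1] Q1=[P3,P4] Q2=[]
t=18-20: P1@Q0 runs 2, rem=0, completes. Q0=[] Q1=[P3,P4] Q2=[]
t=20-24: P3@Q1 runs 4, rem=0, completes. Q0=[] Q1=[P4] Q2=[]
t=24-26: P4@Q1 runs 2, rem=0, completes. Q0=[] Q1=[] Q2=[]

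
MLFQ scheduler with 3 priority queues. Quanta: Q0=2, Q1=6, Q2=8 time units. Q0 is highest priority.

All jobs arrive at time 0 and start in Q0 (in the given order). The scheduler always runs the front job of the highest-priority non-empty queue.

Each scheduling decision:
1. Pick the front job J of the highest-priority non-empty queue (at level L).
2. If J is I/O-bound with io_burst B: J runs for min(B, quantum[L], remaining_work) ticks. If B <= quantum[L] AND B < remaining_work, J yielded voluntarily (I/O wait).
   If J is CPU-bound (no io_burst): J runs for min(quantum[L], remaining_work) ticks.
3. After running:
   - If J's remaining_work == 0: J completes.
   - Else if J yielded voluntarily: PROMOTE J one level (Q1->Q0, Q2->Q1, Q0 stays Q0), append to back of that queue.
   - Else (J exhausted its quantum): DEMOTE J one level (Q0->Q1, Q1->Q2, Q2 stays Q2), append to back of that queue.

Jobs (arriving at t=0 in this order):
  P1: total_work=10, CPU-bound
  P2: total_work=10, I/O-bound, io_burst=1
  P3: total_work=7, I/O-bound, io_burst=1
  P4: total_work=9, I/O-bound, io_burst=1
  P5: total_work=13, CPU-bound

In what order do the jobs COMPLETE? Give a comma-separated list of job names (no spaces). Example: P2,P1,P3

Answer: P3,P4,P2,P1,P5

Derivation:
t=0-2: P1@Q0 runs 2, rem=8, quantum used, demote→Q1. Q0=[P2,P3,P4,P5] Q1=[P1] Q2=[]
t=2-3: P2@Q0 runs 1, rem=9, I/O yield, promote→Q0. Q0=[P3,P4,P5,P2] Q1=[P1] Q2=[]
t=3-4: P3@Q0 runs 1, rem=6, I/O yield, promote→Q0. Q0=[P4,P5,P2,P3] Q1=[P1] Q2=[]
t=4-5: P4@Q0 runs 1, rem=8, I/O yield, promote→Q0. Q0=[P5,P2,P3,P4] Q1=[P1] Q2=[]
t=5-7: P5@Q0 runs 2, rem=11, quantum used, demote→Q1. Q0=[P2,P3,P4] Q1=[P1,P5] Q2=[]
t=7-8: P2@Q0 runs 1, rem=8, I/O yield, promote→Q0. Q0=[P3,P4,P2] Q1=[P1,P5] Q2=[]
t=8-9: P3@Q0 runs 1, rem=5, I/O yield, promote→Q0. Q0=[P4,P2,P3] Q1=[P1,P5] Q2=[]
t=9-10: P4@Q0 runs 1, rem=7, I/O yield, promote→Q0. Q0=[P2,P3,P4] Q1=[P1,P5] Q2=[]
t=10-11: P2@Q0 runs 1, rem=7, I/O yield, promote→Q0. Q0=[P3,P4,P2] Q1=[P1,P5] Q2=[]
t=11-12: P3@Q0 runs 1, rem=4, I/O yield, promote→Q0. Q0=[P4,P2,P3] Q1=[P1,P5] Q2=[]
t=12-13: P4@Q0 runs 1, rem=6, I/O yield, promote→Q0. Q0=[P2,P3,P4] Q1=[P1,P5] Q2=[]
t=13-14: P2@Q0 runs 1, rem=6, I/O yield, promote→Q0. Q0=[P3,P4,P2] Q1=[P1,P5] Q2=[]
t=14-15: P3@Q0 runs 1, rem=3, I/O yield, promote→Q0. Q0=[P4,P2,P3] Q1=[P1,P5] Q2=[]
t=15-16: P4@Q0 runs 1, rem=5, I/O yield, promote→Q0. Q0=[P2,P3,P4] Q1=[P1,P5] Q2=[]
t=16-17: P2@Q0 runs 1, rem=5, I/O yield, promote→Q0. Q0=[P3,P4,P2] Q1=[P1,P5] Q2=[]
t=17-18: P3@Q0 runs 1, rem=2, I/O yield, promote→Q0. Q0=[P4,P2,P3] Q1=[P1,P5] Q2=[]
t=18-19: P4@Q0 runs 1, rem=4, I/O yield, promote→Q0. Q0=[P2,P3,P4] Q1=[P1,P5] Q2=[]
t=19-20: P2@Q0 runs 1, rem=4, I/O yield, promote→Q0. Q0=[P3,P4,P2] Q1=[P1,P5] Q2=[]
t=20-21: P3@Q0 runs 1, rem=1, I/O yield, promote→Q0. Q0=[P4,P2,P3] Q1=[P1,P5] Q2=[]
t=21-22: P4@Q0 runs 1, rem=3, I/O yield, promote→Q0. Q0=[P2,P3,P4] Q1=[P1,P5] Q2=[]
t=22-23: P2@Q0 runs 1, rem=3, I/O yield, promote→Q0. Q0=[P3,P4,P2] Q1=[P1,P5] Q2=[]
t=23-24: P3@Q0 runs 1, rem=0, completes. Q0=[P4,P2] Q1=[P1,P5] Q2=[]
t=24-25: P4@Q0 runs 1, rem=2, I/O yield, promote→Q0. Q0=[P2,P4] Q1=[P1,P5] Q2=[]
t=25-26: P2@Q0 runs 1, rem=2, I/O yield, promote→Q0. Q0=[P4,P2] Q1=[P1,P5] Q2=[]
t=26-27: P4@Q0 runs 1, rem=1, I/O yield, promote→Q0. Q0=[P2,P4] Q1=[P1,P5] Q2=[]
t=27-28: P2@Q0 runs 1, rem=1, I/O yield, promote→Q0. Q0=[P4,P2] Q1=[P1,P5] Q2=[]
t=28-29: P4@Q0 runs 1, rem=0, completes. Q0=[P2] Q1=[P1,P5] Q2=[]
t=29-30: P2@Q0 runs 1, rem=0, completes. Q0=[] Q1=[P1,P5] Q2=[]
t=30-36: P1@Q1 runs 6, rem=2, quantum used, demote→Q2. Q0=[] Q1=[P5] Q2=[P1]
t=36-42: P5@Q1 runs 6, rem=5, quantum used, demote→Q2. Q0=[] Q1=[] Q2=[P1,P5]
t=42-44: P1@Q2 runs 2, rem=0, completes. Q0=[] Q1=[] Q2=[P5]
t=44-49: P5@Q2 runs 5, rem=0, completes. Q0=[] Q1=[] Q2=[]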